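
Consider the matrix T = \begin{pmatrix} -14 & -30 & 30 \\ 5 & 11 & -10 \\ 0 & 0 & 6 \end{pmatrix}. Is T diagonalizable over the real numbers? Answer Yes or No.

Yes

Characteristic polynomial: p(μ) = μ^3 - 3μ^2 - 22μ + 24 = (μ - 6)(μ - 1)(μ + 4).
All 3 eigenvalues are distinct, so T is diagonalizable.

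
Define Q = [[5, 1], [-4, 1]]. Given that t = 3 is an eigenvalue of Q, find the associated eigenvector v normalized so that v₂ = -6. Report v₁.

3

Q − 3I = [[2, 1], [-4, -2]].
Solving (Q − 3I)v = 0 gives the eigenspace spanned by (3, -6).
With v₂ = -6, v = (3, -6), so v₁ = 3.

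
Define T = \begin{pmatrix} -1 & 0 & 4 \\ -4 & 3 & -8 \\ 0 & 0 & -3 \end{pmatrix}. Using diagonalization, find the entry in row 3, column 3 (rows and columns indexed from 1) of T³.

Characteristic polynomial: μ^3 + μ^2 - 9μ - 9 = (μ - 3)(μ + 1)(μ + 3), so the eigenvalues are -3, -1, 3.
μ=-1: eigenvector (1, 1, 0).
μ=3: eigenvector (0, 1, 0).
μ=-3: eigenvector (-2, 0, 1).
P = [[1, 0, -2], [1, 1, 0], [0, 0, 1]], D = diag(-1, 3, -3), P⁻¹ = [[1, 0, 2], [-1, 1, -2], [0, 0, 1]].
T³ = P·diag(-1, 27, -27)·P⁻¹ = [[-1, 0, 52], [-28, 27, -56], [0, 0, -27]].
The requested entry is -27.

-27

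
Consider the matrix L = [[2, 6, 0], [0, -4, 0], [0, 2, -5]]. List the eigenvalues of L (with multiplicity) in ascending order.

Characteristic polynomial: p(r) = r^3 + 7r^2 + 2r - 40 = (r - 2)(r + 4)(r + 5).
Roots (with multiplicity): -5, -4, 2.

-5, -4, 2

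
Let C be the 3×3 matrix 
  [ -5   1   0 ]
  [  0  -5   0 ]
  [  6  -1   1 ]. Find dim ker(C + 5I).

1

C + 5I = [[0, 1, 0], [0, 0, 0], [6, -1, 6]].
This matrix has rank 2, so its null space has dimension 3 − 2 = 1.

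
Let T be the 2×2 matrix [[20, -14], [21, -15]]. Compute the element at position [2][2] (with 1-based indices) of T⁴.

-2589

Characteristic polynomial: s^2 - 5s - 6 = (s - 6)(s + 1), so the eigenvalues are -1, 6.
s=-1: eigenvector (2, 3).
s=6: eigenvector (1, 1).
P = [[2, 1], [3, 1]], D = diag(-1, 6), P⁻¹ = [[-1, 1], [3, -2]].
T⁴ = P·diag(1, 1296)·P⁻¹ = [[3886, -2590], [3885, -2589]].
The requested entry is -2589.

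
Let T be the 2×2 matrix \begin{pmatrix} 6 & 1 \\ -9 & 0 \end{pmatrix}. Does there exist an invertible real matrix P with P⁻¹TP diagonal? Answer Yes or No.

No

Characteristic polynomial: p(s) = s^2 - 6s + 9 = (s - 3)^2.
s = 3 has algebraic multiplicity 2; rank(T − 3I) = 1, so geometric multiplicity = 1.
Geometric multiplicity < algebraic multiplicity, so T is not diagonalizable.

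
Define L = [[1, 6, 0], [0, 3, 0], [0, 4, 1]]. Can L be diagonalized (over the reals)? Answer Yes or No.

Yes

Characteristic polynomial: p(μ) = μ^3 - 5μ^2 + 7μ - 3 = (μ - 3)(μ - 1)^2.
μ = 1 has algebraic multiplicity 2; rank(L − 1I) = 1, so geometric multiplicity = 2.
Every eigenvalue has geometric = algebraic multiplicity, so L is diagonalizable.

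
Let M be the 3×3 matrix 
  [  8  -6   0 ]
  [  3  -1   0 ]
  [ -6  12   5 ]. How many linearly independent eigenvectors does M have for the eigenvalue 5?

2

M − 5I = [[3, -6, 0], [3, -6, 0], [-6, 12, 0]].
This matrix has rank 1, so its null space has dimension 3 − 1 = 2.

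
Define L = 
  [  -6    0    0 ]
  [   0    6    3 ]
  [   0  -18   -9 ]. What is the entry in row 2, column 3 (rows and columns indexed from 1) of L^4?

Characteristic polynomial: μ^3 + 9μ^2 + 18μ = μ(μ + 3)(μ + 6), so the eigenvalues are -6, -3, 0.
μ=-6: eigenvector (1, 0, 0).
μ=0: eigenvector (0, 1, -2).
μ=-3: eigenvector (0, -1, 3).
P = [[1, 0, 0], [0, 1, -1], [0, -2, 3]], D = diag(-6, 0, -3), P⁻¹ = [[1, 0, 0], [0, 3, 1], [0, 2, 1]].
L⁴ = P·diag(1296, 0, 81)·P⁻¹ = [[1296, 0, 0], [0, -162, -81], [0, 486, 243]].
The requested entry is -81.

-81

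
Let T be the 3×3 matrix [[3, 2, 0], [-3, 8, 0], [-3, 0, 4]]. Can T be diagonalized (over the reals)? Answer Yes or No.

Yes

Characteristic polynomial: p(μ) = μ^3 - 15μ^2 + 74μ - 120 = (μ - 6)(μ - 5)(μ - 4).
All 3 eigenvalues are distinct, so T is diagonalizable.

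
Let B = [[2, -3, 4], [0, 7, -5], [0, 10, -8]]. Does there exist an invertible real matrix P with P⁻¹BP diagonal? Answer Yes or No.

Characteristic polynomial: p(t) = t^3 - t^2 - 8t + 12 = (t - 2)^2(t + 3).
t = 2 has algebraic multiplicity 2; rank(B − 2I) = 2, so geometric multiplicity = 1.
Geometric multiplicity < algebraic multiplicity, so B is not diagonalizable.

No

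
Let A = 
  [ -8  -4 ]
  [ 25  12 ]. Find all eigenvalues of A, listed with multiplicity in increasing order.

2, 2

Characteristic polynomial: p(s) = s^2 - 4s + 4 = (s - 2)^2.
Roots (with multiplicity): 2, 2.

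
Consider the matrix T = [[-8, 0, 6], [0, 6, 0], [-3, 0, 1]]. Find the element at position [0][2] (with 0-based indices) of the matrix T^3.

Characteristic polynomial: μ^3 + μ^2 - 32μ - 60 = (μ - 6)(μ + 2)(μ + 5), so the eigenvalues are -5, -2, 6.
μ=-2: eigenvector (1, 0, 1).
μ=6: eigenvector (0, 1, 0).
μ=-5: eigenvector (-2, 0, -1).
P = [[1, 0, -2], [0, 1, 0], [1, 0, -1]], D = diag(-2, 6, -5), P⁻¹ = [[-1, 0, 2], [0, 1, 0], [-1, 0, 1]].
T³ = P·diag(-8, 216, -125)·P⁻¹ = [[-242, 0, 234], [0, 216, 0], [-117, 0, 109]].
The requested entry is 234.

234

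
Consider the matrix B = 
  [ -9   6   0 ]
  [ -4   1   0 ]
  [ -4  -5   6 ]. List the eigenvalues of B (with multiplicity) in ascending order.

Characteristic polynomial: p(s) = s^3 + 2s^2 - 33s - 90 = (s - 6)(s + 3)(s + 5).
Roots (with multiplicity): -5, -3, 6.

-5, -3, 6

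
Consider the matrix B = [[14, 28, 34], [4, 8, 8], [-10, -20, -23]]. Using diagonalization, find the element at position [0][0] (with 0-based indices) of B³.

116

Characteristic polynomial: μ^3 + μ^2 - 6μ = μ(μ - 2)(μ + 3), so the eigenvalues are -3, 0, 2.
μ=2: eigenvector (1, 2, -2).
μ=0: eigenvector (-2, 1, 0).
μ=-3: eigenvector (-2, 0, 1).
P = [[1, -2, -2], [2, 1, 0], [-2, 0, 1]], D = diag(2, 0, -3), P⁻¹ = [[1, 2, 2], [-2, -3, -4], [2, 4, 5]].
B³ = P·diag(8, 0, -27)·P⁻¹ = [[116, 232, 286], [16, 32, 32], [-70, -140, -167]].
The requested entry is 116.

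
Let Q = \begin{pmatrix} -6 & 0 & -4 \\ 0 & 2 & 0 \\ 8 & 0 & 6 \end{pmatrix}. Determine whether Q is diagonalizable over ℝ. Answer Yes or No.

Characteristic polynomial: p(r) = r^3 - 2r^2 - 4r + 8 = (r - 2)^2(r + 2).
r = 2 has algebraic multiplicity 2; rank(Q − 2I) = 1, so geometric multiplicity = 2.
Every eigenvalue has geometric = algebraic multiplicity, so Q is diagonalizable.

Yes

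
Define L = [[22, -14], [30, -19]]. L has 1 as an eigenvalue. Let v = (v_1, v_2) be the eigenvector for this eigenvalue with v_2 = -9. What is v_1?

-6

L − 1I = [[21, -14], [30, -20]].
Solving (L − 1I)v = 0 gives the eigenspace spanned by (-6, -9).
With v_2 = -9, v = (-6, -9), so v_1 = -6.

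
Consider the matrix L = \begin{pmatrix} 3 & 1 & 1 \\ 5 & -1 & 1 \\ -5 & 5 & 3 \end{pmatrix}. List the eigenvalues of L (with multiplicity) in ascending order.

Characteristic polynomial: p(r) = r^3 - 5r^2 - 2r + 24 = (r - 4)(r - 3)(r + 2).
Roots (with multiplicity): -2, 3, 4.

-2, 3, 4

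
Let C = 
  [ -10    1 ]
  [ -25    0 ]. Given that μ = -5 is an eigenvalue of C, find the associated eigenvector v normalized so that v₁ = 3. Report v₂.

15

C + 5I = [[-5, 1], [-25, 5]].
Solving (C + 5I)v = 0 gives the eigenspace spanned by (3, 15).
With v₁ = 3, v = (3, 15), so v₂ = 15.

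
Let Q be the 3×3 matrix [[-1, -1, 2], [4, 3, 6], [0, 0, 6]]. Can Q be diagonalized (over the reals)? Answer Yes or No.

Characteristic polynomial: p(λ) = λ^3 - 8λ^2 + 13λ - 6 = (λ - 6)(λ - 1)^2.
λ = 1 has algebraic multiplicity 2; rank(Q − 1I) = 2, so geometric multiplicity = 1.
Geometric multiplicity < algebraic multiplicity, so Q is not diagonalizable.

No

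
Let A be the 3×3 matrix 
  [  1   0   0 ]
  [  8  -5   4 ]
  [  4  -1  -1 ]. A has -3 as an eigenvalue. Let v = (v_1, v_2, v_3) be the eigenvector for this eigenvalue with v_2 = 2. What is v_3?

A + 3I = [[4, 0, 0], [8, -2, 4], [4, -1, 2]].
Solving (A + 3I)v = 0 gives the eigenspace spanned by (0, 2, 1).
With v_2 = 2, v = (0, 2, 1), so v_3 = 1.

1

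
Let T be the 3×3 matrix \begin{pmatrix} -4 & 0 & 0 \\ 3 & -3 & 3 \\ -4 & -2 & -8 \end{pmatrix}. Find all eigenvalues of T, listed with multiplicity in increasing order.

Characteristic polynomial: p(μ) = μ^3 + 15μ^2 + 74μ + 120 = (μ + 4)(μ + 5)(μ + 6).
Roots (with multiplicity): -6, -5, -4.

-6, -5, -4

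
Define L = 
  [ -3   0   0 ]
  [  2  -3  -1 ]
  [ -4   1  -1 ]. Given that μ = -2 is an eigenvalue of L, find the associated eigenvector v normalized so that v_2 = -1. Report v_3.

L + 2I = [[-1, 0, 0], [2, -1, -1], [-4, 1, 1]].
Solving (L + 2I)v = 0 gives the eigenspace spanned by (0, -1, 1).
With v_2 = -1, v = (0, -1, 1), so v_3 = 1.

1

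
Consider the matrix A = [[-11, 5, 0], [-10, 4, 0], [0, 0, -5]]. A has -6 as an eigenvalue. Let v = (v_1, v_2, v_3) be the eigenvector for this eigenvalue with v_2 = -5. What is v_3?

A + 6I = [[-5, 5, 0], [-10, 10, 0], [0, 0, 1]].
Solving (A + 6I)v = 0 gives the eigenspace spanned by (-5, -5, 0).
With v_2 = -5, v = (-5, -5, 0), so v_3 = 0.

0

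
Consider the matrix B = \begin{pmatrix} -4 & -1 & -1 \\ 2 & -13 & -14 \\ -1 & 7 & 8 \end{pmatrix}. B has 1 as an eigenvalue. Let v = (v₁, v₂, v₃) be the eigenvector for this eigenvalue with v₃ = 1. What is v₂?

-1

B − 1I = [[-5, -1, -1], [2, -14, -14], [-1, 7, 7]].
Solving (B − 1I)v = 0 gives the eigenspace spanned by (0, -1, 1).
With v₃ = 1, v = (0, -1, 1), so v₂ = -1.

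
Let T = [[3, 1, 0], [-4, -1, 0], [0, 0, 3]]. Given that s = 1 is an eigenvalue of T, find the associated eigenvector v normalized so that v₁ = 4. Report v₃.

0

T − 1I = [[2, 1, 0], [-4, -2, 0], [0, 0, 2]].
Solving (T − 1I)v = 0 gives the eigenspace spanned by (4, -8, 0).
With v₁ = 4, v = (4, -8, 0), so v₃ = 0.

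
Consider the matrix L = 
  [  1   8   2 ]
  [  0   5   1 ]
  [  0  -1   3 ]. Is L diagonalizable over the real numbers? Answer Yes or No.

Characteristic polynomial: p(t) = t^3 - 9t^2 + 24t - 16 = (t - 4)^2(t - 1).
t = 4 has algebraic multiplicity 2; rank(L − 4I) = 2, so geometric multiplicity = 1.
Geometric multiplicity < algebraic multiplicity, so L is not diagonalizable.

No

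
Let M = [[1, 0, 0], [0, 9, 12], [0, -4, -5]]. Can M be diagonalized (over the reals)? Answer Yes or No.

Characteristic polynomial: p(λ) = λ^3 - 5λ^2 + 7λ - 3 = (λ - 3)(λ - 1)^2.
λ = 1 has algebraic multiplicity 2; rank(M − 1I) = 1, so geometric multiplicity = 2.
Every eigenvalue has geometric = algebraic multiplicity, so M is diagonalizable.

Yes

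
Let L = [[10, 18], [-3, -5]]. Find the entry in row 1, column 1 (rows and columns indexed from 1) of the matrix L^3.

190

Characteristic polynomial: t^2 - 5t + 4 = (t - 4)(t - 1), so the eigenvalues are 1, 4.
t=1: eigenvector (-2, 1).
t=4: eigenvector (3, -1).
P = [[-2, 3], [1, -1]], D = diag(1, 4), P⁻¹ = [[1, 3], [1, 2]].
L³ = P·diag(1, 64)·P⁻¹ = [[190, 378], [-63, -125]].
The requested entry is 190.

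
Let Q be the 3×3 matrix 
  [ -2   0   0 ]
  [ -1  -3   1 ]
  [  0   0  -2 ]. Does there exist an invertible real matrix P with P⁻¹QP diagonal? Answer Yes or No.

Characteristic polynomial: p(t) = t^3 + 7t^2 + 16t + 12 = (t + 2)^2(t + 3).
t = -2 has algebraic multiplicity 2; rank(Q + 2I) = 1, so geometric multiplicity = 2.
Every eigenvalue has geometric = algebraic multiplicity, so Q is diagonalizable.

Yes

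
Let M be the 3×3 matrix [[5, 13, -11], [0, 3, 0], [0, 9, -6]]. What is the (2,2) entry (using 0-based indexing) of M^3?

-216

Characteristic polynomial: λ^3 - 2λ^2 - 33λ + 90 = (λ - 5)(λ - 3)(λ + 6), so the eigenvalues are -6, 3, 5.
λ=5: eigenvector (1, 0, 0).
λ=3: eigenvector (-1, 1, 1).
λ=-6: eigenvector (1, 0, 1).
P = [[1, -1, 1], [0, 1, 0], [0, 1, 1]], D = diag(5, 3, -6), P⁻¹ = [[1, 2, -1], [0, 1, 0], [0, -1, 1]].
M³ = P·diag(125, 27, -216)·P⁻¹ = [[125, 439, -341], [0, 27, 0], [0, 243, -216]].
The requested entry is -216.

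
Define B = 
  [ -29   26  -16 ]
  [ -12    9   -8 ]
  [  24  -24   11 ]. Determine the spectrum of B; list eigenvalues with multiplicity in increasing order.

-5, -3, -1

Characteristic polynomial: p(t) = t^3 + 9t^2 + 23t + 15 = (t + 1)(t + 3)(t + 5).
Roots (with multiplicity): -5, -3, -1.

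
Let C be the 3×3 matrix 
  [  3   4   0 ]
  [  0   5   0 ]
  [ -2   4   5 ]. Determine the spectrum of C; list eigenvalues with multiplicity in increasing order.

Characteristic polynomial: p(s) = s^3 - 13s^2 + 55s - 75 = (s - 5)^2(s - 3).
Roots (with multiplicity): 3, 5, 5.

3, 5, 5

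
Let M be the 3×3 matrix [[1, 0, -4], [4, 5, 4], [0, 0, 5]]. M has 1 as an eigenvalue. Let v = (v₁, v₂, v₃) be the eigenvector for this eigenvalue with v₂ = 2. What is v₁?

M − 1I = [[0, 0, -4], [4, 4, 4], [0, 0, 4]].
Solving (M − 1I)v = 0 gives the eigenspace spanned by (-2, 2, 0).
With v₂ = 2, v = (-2, 2, 0), so v₁ = -2.

-2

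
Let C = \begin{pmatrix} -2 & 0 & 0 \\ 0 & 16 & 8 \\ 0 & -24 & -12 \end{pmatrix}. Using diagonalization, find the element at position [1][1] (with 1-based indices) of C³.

Characteristic polynomial: s^3 - 2s^2 - 8s = s(s - 4)(s + 2), so the eigenvalues are -2, 0, 4.
s=-2: eigenvector (1, 0, 0).
s=4: eigenvector (0, -2, 3).
s=0: eigenvector (0, -1, 2).
P = [[1, 0, 0], [0, -2, -1], [0, 3, 2]], D = diag(-2, 4, 0), P⁻¹ = [[1, 0, 0], [0, -2, -1], [0, 3, 2]].
C³ = P·diag(-8, 64, 0)·P⁻¹ = [[-8, 0, 0], [0, 256, 128], [0, -384, -192]].
The requested entry is -8.

-8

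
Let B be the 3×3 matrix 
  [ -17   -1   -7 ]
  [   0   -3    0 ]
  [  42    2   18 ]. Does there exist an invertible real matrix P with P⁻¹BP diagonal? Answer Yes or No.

No

Characteristic polynomial: p(λ) = λ^3 + 2λ^2 - 15λ - 36 = (λ - 4)(λ + 3)^2.
λ = -3 has algebraic multiplicity 2; rank(B + 3I) = 2, so geometric multiplicity = 1.
Geometric multiplicity < algebraic multiplicity, so B is not diagonalizable.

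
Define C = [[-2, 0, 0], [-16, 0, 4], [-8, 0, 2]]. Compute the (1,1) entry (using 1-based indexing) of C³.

-8

Characteristic polynomial: s^3 - 4s = s(s - 2)(s + 2), so the eigenvalues are -2, 0, 2.
s=0: eigenvector (0, 1, 0).
s=-2: eigenvector (1, 4, 2).
s=2: eigenvector (0, 2, 1).
P = [[0, 1, 0], [1, 4, 2], [0, 2, 1]], D = diag(0, -2, 2), P⁻¹ = [[0, 1, -2], [1, 0, 0], [-2, 0, 1]].
C³ = P·diag(0, -8, 8)·P⁻¹ = [[-8, 0, 0], [-64, 0, 16], [-32, 0, 8]].
The requested entry is -8.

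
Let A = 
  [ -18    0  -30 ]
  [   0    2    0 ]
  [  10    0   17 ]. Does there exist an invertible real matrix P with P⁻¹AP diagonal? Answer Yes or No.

Yes

Characteristic polynomial: p(λ) = λ^3 - λ^2 - 8λ + 12 = (λ - 2)^2(λ + 3).
λ = 2 has algebraic multiplicity 2; rank(A − 2I) = 1, so geometric multiplicity = 2.
Every eigenvalue has geometric = algebraic multiplicity, so A is diagonalizable.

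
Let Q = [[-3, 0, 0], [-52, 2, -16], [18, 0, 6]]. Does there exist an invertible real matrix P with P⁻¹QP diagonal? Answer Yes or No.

Yes

Characteristic polynomial: p(t) = t^3 - 5t^2 - 12t + 36 = (t - 6)(t - 2)(t + 3).
All 3 eigenvalues are distinct, so Q is diagonalizable.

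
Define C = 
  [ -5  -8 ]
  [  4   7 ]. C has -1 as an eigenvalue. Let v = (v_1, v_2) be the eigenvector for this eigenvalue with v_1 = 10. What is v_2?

-5

C + 1I = [[-4, -8], [4, 8]].
Solving (C + 1I)v = 0 gives the eigenspace spanned by (10, -5).
With v_1 = 10, v = (10, -5), so v_2 = -5.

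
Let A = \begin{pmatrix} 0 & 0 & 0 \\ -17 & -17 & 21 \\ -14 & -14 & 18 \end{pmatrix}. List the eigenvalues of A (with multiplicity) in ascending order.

Characteristic polynomial: p(t) = t^3 - t^2 - 12t = t(t - 4)(t + 3).
Roots (with multiplicity): -3, 0, 4.

-3, 0, 4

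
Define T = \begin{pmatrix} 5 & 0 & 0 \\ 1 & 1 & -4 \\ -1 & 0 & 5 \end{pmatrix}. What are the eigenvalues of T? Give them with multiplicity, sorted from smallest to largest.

1, 5, 5

Characteristic polynomial: p(μ) = μ^3 - 11μ^2 + 35μ - 25 = (μ - 5)^2(μ - 1).
Roots (with multiplicity): 1, 5, 5.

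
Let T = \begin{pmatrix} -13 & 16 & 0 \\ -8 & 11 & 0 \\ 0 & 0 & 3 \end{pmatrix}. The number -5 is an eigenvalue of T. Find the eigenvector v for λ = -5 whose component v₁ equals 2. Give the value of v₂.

T + 5I = [[-8, 16, 0], [-8, 16, 0], [0, 0, 8]].
Solving (T + 5I)v = 0 gives the eigenspace spanned by (2, 1, 0).
With v₁ = 2, v = (2, 1, 0), so v₂ = 1.

1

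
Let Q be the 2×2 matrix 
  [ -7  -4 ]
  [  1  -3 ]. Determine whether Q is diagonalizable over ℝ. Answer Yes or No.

Characteristic polynomial: p(λ) = λ^2 + 10λ + 25 = (λ + 5)^2.
λ = -5 has algebraic multiplicity 2; rank(Q + 5I) = 1, so geometric multiplicity = 1.
Geometric multiplicity < algebraic multiplicity, so Q is not diagonalizable.

No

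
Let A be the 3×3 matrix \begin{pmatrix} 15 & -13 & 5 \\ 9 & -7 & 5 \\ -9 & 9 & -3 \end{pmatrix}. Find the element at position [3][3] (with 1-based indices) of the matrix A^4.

Characteristic polynomial: r^3 - 5r^2 - 12r + 36 = (r - 6)(r - 2)(r + 3), so the eigenvalues are -3, 2, 6.
r=6: eigenvector (2, 1, -1).
r=2: eigenvector (1, 1, 0).
r=-3: eigenvector (-1, -1, 1).
P = [[2, 1, -1], [1, 1, -1], [-1, 0, 1]], D = diag(6, 2, -3), P⁻¹ = [[1, -1, 0], [0, 1, 1], [1, -1, 1]].
A⁴ = P·diag(1296, 16, 81)·P⁻¹ = [[2511, -2495, -65], [1215, -1199, -65], [-1215, 1215, 81]].
The requested entry is 81.

81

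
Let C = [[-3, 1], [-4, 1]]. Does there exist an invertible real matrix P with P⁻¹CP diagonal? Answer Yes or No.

Characteristic polynomial: p(λ) = λ^2 + 2λ + 1 = (λ + 1)^2.
λ = -1 has algebraic multiplicity 2; rank(C + 1I) = 1, so geometric multiplicity = 1.
Geometric multiplicity < algebraic multiplicity, so C is not diagonalizable.

No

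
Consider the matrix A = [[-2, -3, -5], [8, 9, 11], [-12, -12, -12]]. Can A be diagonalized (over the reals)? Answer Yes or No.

Yes

Characteristic polynomial: p(t) = t^3 + 5t^2 - 6t = t(t - 1)(t + 6).
All 3 eigenvalues are distinct, so A is diagonalizable.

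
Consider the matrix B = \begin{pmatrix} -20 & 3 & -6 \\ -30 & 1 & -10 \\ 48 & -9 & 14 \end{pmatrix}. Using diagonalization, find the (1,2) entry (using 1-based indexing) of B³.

9

Characteristic polynomial: λ^3 + 5λ^2 + 2λ - 8 = (λ - 1)(λ + 2)(λ + 4), so the eigenvalues are -4, -2, 1.
λ=-2: eigenvector (1, 0, -3).
λ=1: eigenvector (1, 1, -3).
λ=-4: eigenvector (0, 2, 1).
P = [[1, 1, 0], [0, 1, 2], [-3, -3, 1]], D = diag(-2, 1, -4), P⁻¹ = [[7, -1, 2], [-6, 1, -2], [3, 0, 1]].
B³ = P·diag(-8, 1, -64)·P⁻¹ = [[-62, 9, -18], [-390, 1, -130], [-6, -27, -10]].
The requested entry is 9.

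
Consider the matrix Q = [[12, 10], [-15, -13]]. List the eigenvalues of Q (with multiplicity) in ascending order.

-3, 2

Characteristic polynomial: p(λ) = λ^2 + λ - 6 = (λ - 2)(λ + 3).
Roots (with multiplicity): -3, 2.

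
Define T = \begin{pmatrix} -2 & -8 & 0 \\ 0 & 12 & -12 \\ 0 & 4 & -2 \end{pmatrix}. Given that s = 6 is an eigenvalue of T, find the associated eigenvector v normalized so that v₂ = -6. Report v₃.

-3

T − 6I = [[-8, -8, 0], [0, 6, -12], [0, 4, -8]].
Solving (T − 6I)v = 0 gives the eigenspace spanned by (6, -6, -3).
With v₂ = -6, v = (6, -6, -3), so v₃ = -3.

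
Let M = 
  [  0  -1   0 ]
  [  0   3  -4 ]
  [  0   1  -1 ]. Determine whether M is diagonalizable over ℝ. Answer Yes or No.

No

Characteristic polynomial: p(λ) = λ^3 - 2λ^2 + λ = λ(λ - 1)^2.
λ = 1 has algebraic multiplicity 2; rank(M − 1I) = 2, so geometric multiplicity = 1.
Geometric multiplicity < algebraic multiplicity, so M is not diagonalizable.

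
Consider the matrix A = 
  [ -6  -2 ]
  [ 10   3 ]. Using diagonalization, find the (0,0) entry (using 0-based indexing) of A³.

Characteristic polynomial: t^2 + 3t + 2 = (t + 1)(t + 2), so the eigenvalues are -2, -1.
t=-2: eigenvector (-1, 2).
t=-1: eigenvector (2, -5).
P = [[-1, 2], [2, -5]], D = diag(-2, -1), P⁻¹ = [[-5, -2], [-2, -1]].
A³ = P·diag(-8, -1)·P⁻¹ = [[-36, -14], [70, 27]].
The requested entry is -36.

-36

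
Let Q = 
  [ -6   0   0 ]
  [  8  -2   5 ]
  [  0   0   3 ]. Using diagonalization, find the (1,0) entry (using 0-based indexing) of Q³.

Characteristic polynomial: r^3 + 5r^2 - 12r - 36 = (r - 3)(r + 2)(r + 6), so the eigenvalues are -6, -2, 3.
r=3: eigenvector (0, 1, 1).
r=-2: eigenvector (0, 1, 0).
r=-6: eigenvector (1, -2, 0).
P = [[0, 0, 1], [1, 1, -2], [1, 0, 0]], D = diag(3, -2, -6), P⁻¹ = [[0, 0, 1], [2, 1, -1], [1, 0, 0]].
Q³ = P·diag(27, -8, -216)·P⁻¹ = [[-216, 0, 0], [416, -8, 35], [0, 0, 27]].
The requested entry is 416.

416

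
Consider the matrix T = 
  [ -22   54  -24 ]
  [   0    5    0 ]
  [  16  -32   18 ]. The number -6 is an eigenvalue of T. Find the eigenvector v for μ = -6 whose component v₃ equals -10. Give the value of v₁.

T + 6I = [[-16, 54, -24], [0, 11, 0], [16, -32, 24]].
Solving (T + 6I)v = 0 gives the eigenspace spanned by (15, 0, -10).
With v₃ = -10, v = (15, 0, -10), so v₁ = 15.

15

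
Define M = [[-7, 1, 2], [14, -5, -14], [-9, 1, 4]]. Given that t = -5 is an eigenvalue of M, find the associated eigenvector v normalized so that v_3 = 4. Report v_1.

4

M + 5I = [[-2, 1, 2], [14, 0, -14], [-9, 1, 9]].
Solving (M + 5I)v = 0 gives the eigenspace spanned by (4, 0, 4).
With v_3 = 4, v = (4, 0, 4), so v_1 = 4.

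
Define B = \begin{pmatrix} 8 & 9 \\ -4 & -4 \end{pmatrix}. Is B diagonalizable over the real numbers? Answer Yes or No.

Characteristic polynomial: p(μ) = μ^2 - 4μ + 4 = (μ - 2)^2.
μ = 2 has algebraic multiplicity 2; rank(B − 2I) = 1, so geometric multiplicity = 1.
Geometric multiplicity < algebraic multiplicity, so B is not diagonalizable.

No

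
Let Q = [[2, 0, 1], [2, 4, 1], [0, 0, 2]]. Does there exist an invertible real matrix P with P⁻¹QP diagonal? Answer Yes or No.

Characteristic polynomial: p(μ) = μ^3 - 8μ^2 + 20μ - 16 = (μ - 4)(μ - 2)^2.
μ = 2 has algebraic multiplicity 2; rank(Q − 2I) = 2, so geometric multiplicity = 1.
Geometric multiplicity < algebraic multiplicity, so Q is not diagonalizable.

No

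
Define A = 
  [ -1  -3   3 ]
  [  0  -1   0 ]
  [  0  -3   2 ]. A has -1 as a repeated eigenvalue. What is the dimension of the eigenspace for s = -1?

2

A + 1I = [[0, -3, 3], [0, 0, 0], [0, -3, 3]].
This matrix has rank 1, so its null space has dimension 3 − 1 = 2.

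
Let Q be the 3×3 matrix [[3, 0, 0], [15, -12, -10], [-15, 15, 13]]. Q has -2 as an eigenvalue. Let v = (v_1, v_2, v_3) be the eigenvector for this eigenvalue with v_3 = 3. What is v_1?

0

Q + 2I = [[5, 0, 0], [15, -10, -10], [-15, 15, 15]].
Solving (Q + 2I)v = 0 gives the eigenspace spanned by (0, -3, 3).
With v_3 = 3, v = (0, -3, 3), so v_1 = 0.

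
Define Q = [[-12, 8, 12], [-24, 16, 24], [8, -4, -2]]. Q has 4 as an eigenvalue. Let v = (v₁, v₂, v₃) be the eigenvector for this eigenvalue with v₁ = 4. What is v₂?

8

Q − 4I = [[-16, 8, 12], [-24, 12, 24], [8, -4, -6]].
Solving (Q − 4I)v = 0 gives the eigenspace spanned by (4, 8, 0).
With v₁ = 4, v = (4, 8, 0), so v₂ = 8.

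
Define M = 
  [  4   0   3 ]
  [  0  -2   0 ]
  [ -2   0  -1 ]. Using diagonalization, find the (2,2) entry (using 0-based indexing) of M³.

-13

Characteristic polynomial: r^3 - r^2 - 4r + 4 = (r - 2)(r - 1)(r + 2), so the eigenvalues are -2, 1, 2.
r=2: eigenvector (3, 0, -2).
r=-2: eigenvector (0, 1, 0).
r=1: eigenvector (-1, 0, 1).
P = [[3, 0, -1], [0, 1, 0], [-2, 0, 1]], D = diag(2, -2, 1), P⁻¹ = [[1, 0, 1], [0, 1, 0], [2, 0, 3]].
M³ = P·diag(8, -8, 1)·P⁻¹ = [[22, 0, 21], [0, -8, 0], [-14, 0, -13]].
The requested entry is -13.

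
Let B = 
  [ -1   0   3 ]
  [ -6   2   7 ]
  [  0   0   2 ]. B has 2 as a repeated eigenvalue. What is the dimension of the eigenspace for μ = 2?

1

B − 2I = [[-3, 0, 3], [-6, 0, 7], [0, 0, 0]].
This matrix has rank 2, so its null space has dimension 3 − 2 = 1.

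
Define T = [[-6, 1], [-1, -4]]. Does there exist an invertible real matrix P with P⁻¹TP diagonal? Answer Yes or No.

No

Characteristic polynomial: p(μ) = μ^2 + 10μ + 25 = (μ + 5)^2.
μ = -5 has algebraic multiplicity 2; rank(T + 5I) = 1, so geometric multiplicity = 1.
Geometric multiplicity < algebraic multiplicity, so T is not diagonalizable.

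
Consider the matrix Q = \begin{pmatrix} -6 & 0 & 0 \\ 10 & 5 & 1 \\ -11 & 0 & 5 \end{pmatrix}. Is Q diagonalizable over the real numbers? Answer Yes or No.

Characteristic polynomial: p(s) = s^3 - 4s^2 - 35s + 150 = (s - 5)^2(s + 6).
s = 5 has algebraic multiplicity 2; rank(Q − 5I) = 2, so geometric multiplicity = 1.
Geometric multiplicity < algebraic multiplicity, so Q is not diagonalizable.

No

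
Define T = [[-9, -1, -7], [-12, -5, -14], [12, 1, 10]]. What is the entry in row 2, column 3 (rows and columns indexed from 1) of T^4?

Characteristic polynomial: s^3 + 4s^2 - 9s - 36 = (s - 3)(s + 3)(s + 4), so the eigenvalues are -4, -3, 3.
s=-3: eigenvector (-1, -1, 1).
s=3: eigenvector (-1, -2, 2).
s=-4: eigenvector (-1, -2, 1).
P = [[-1, -1, -1], [-1, -2, -2], [1, 2, 1]], D = diag(-3, 3, -4), P⁻¹ = [[-2, 1, 0], [1, 0, 1], [0, -1, -1]].
T⁴ = P·diag(81, 81, 256)·P⁻¹ = [[81, 175, 175], [0, 431, 350], [0, -175, -94]].
The requested entry is 350.

350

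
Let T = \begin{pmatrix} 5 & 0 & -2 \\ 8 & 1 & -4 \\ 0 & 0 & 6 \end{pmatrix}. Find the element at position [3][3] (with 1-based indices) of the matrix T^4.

Characteristic polynomial: r^3 - 12r^2 + 41r - 30 = (r - 6)(r - 5)(r - 1), so the eigenvalues are 1, 5, 6.
r=5: eigenvector (1, 2, 0).
r=6: eigenvector (-2, -4, 1).
r=1: eigenvector (0, 1, 0).
P = [[1, -2, 0], [2, -4, 1], [0, 1, 0]], D = diag(5, 6, 1), P⁻¹ = [[1, 0, 2], [0, 0, 1], [-2, 1, 0]].
T⁴ = P·diag(625, 1296, 1)·P⁻¹ = [[625, 0, -1342], [1248, 1, -2684], [0, 0, 1296]].
The requested entry is 1296.

1296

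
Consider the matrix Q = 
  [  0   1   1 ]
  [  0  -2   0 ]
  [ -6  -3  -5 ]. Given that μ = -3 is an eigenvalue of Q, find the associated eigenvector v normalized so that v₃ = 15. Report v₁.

-5

Q + 3I = [[3, 1, 1], [0, 1, 0], [-6, -3, -2]].
Solving (Q + 3I)v = 0 gives the eigenspace spanned by (-5, 0, 15).
With v₃ = 15, v = (-5, 0, 15), so v₁ = -5.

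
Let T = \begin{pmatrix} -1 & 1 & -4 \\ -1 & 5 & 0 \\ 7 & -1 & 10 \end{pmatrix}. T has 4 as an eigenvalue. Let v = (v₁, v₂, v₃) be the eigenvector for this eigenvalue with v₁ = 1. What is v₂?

T − 4I = [[-5, 1, -4], [-1, 1, 0], [7, -1, 6]].
Solving (T − 4I)v = 0 gives the eigenspace spanned by (1, 1, -1).
With v₁ = 1, v = (1, 1, -1), so v₂ = 1.

1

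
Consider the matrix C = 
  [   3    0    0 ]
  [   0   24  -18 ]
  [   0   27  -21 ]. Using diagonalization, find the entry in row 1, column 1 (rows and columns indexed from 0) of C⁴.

Characteristic polynomial: λ^3 - 6λ^2 - 9λ + 54 = (λ - 6)(λ - 3)(λ + 3), so the eigenvalues are -3, 3, 6.
λ=3: eigenvector (1, 0, 0).
λ=6: eigenvector (0, 1, 1).
λ=-3: eigenvector (0, 2, 3).
P = [[1, 0, 0], [0, 1, 2], [0, 1, 3]], D = diag(3, 6, -3), P⁻¹ = [[1, 0, 0], [0, 3, -2], [0, -1, 1]].
C⁴ = P·diag(81, 1296, 81)·P⁻¹ = [[81, 0, 0], [0, 3726, -2430], [0, 3645, -2349]].
The requested entry is 3726.

3726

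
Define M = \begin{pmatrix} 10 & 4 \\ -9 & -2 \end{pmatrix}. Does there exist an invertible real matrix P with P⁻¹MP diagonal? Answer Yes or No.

No

Characteristic polynomial: p(λ) = λ^2 - 8λ + 16 = (λ - 4)^2.
λ = 4 has algebraic multiplicity 2; rank(M − 4I) = 1, so geometric multiplicity = 1.
Geometric multiplicity < algebraic multiplicity, so M is not diagonalizable.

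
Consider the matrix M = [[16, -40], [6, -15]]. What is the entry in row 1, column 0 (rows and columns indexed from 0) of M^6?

Characteristic polynomial: s^2 - s = s(s - 1), so the eigenvalues are 0, 1.
s=1: eigenvector (8, 3).
s=0: eigenvector (-5, -2).
P = [[8, -5], [3, -2]], D = diag(1, 0), P⁻¹ = [[2, -5], [3, -8]].
M⁶ = P·diag(1, 0)·P⁻¹ = [[16, -40], [6, -15]].
The requested entry is 6.

6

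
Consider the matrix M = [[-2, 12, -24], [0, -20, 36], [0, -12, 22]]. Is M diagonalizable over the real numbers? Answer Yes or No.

Characteristic polynomial: p(s) = s^3 - 12s - 16 = (s - 4)(s + 2)^2.
s = -2 has algebraic multiplicity 2; rank(M + 2I) = 1, so geometric multiplicity = 2.
Every eigenvalue has geometric = algebraic multiplicity, so M is diagonalizable.

Yes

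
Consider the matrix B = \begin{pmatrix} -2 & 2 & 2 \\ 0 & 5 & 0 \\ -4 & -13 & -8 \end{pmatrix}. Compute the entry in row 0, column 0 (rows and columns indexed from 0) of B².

Characteristic polynomial: t^3 + 5t^2 - 26t - 120 = (t - 5)(t + 4)(t + 6), so the eigenvalues are -6, -4, 5.
t=-6: eigenvector (-1, 0, 2).
t=5: eigenvector (0, 1, -1).
t=-4: eigenvector (-1, 0, 1).
P = [[-1, 0, -1], [0, 1, 0], [2, -1, 1]], D = diag(-6, 5, -4), P⁻¹ = [[1, 1, 1], [0, 1, 0], [-2, -1, -1]].
B² = P·diag(36, 25, 16)·P⁻¹ = [[-4, -20, -20], [0, 25, 0], [40, 31, 56]].
The requested entry is -4.

-4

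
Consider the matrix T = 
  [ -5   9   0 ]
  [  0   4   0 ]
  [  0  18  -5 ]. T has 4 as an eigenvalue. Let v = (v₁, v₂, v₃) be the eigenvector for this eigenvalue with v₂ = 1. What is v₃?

T − 4I = [[-9, 9, 0], [0, 0, 0], [0, 18, -9]].
Solving (T − 4I)v = 0 gives the eigenspace spanned by (1, 1, 2).
With v₂ = 1, v = (1, 1, 2), so v₃ = 2.

2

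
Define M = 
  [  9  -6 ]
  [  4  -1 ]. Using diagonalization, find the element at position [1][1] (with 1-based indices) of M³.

Characteristic polynomial: t^2 - 8t + 15 = (t - 5)(t - 3), so the eigenvalues are 3, 5.
t=3: eigenvector (1, 1).
t=5: eigenvector (-3, -2).
P = [[1, -3], [1, -2]], D = diag(3, 5), P⁻¹ = [[-2, 3], [-1, 1]].
M³ = P·diag(27, 125)·P⁻¹ = [[321, -294], [196, -169]].
The requested entry is 321.

321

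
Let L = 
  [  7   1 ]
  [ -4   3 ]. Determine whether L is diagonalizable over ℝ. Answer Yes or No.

Characteristic polynomial: p(s) = s^2 - 10s + 25 = (s - 5)^2.
s = 5 has algebraic multiplicity 2; rank(L − 5I) = 1, so geometric multiplicity = 1.
Geometric multiplicity < algebraic multiplicity, so L is not diagonalizable.

No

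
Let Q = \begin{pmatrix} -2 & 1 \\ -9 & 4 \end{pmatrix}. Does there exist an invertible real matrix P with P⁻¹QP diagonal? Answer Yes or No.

No

Characteristic polynomial: p(r) = r^2 - 2r + 1 = (r - 1)^2.
r = 1 has algebraic multiplicity 2; rank(Q − 1I) = 1, so geometric multiplicity = 1.
Geometric multiplicity < algebraic multiplicity, so Q is not diagonalizable.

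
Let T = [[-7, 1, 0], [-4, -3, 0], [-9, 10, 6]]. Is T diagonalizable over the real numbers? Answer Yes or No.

No

Characteristic polynomial: p(s) = s^3 + 4s^2 - 35s - 150 = (s - 6)(s + 5)^2.
s = -5 has algebraic multiplicity 2; rank(T + 5I) = 2, so geometric multiplicity = 1.
Geometric multiplicity < algebraic multiplicity, so T is not diagonalizable.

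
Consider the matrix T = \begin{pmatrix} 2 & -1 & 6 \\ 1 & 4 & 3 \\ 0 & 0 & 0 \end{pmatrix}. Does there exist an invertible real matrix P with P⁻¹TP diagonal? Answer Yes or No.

Characteristic polynomial: p(r) = r^3 - 6r^2 + 9r = r(r - 3)^2.
r = 3 has algebraic multiplicity 2; rank(T − 3I) = 2, so geometric multiplicity = 1.
Geometric multiplicity < algebraic multiplicity, so T is not diagonalizable.

No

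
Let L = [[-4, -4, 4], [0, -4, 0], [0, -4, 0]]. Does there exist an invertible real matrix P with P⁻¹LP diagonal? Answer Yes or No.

Yes

Characteristic polynomial: p(t) = t^3 + 8t^2 + 16t = t(t + 4)^2.
t = -4 has algebraic multiplicity 2; rank(L + 4I) = 1, so geometric multiplicity = 2.
Every eigenvalue has geometric = algebraic multiplicity, so L is diagonalizable.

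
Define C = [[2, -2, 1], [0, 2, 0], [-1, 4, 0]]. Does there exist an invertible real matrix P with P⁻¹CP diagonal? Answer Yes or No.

No

Characteristic polynomial: p(λ) = λ^3 - 4λ^2 + 5λ - 2 = (λ - 2)(λ - 1)^2.
λ = 1 has algebraic multiplicity 2; rank(C − 1I) = 2, so geometric multiplicity = 1.
Geometric multiplicity < algebraic multiplicity, so C is not diagonalizable.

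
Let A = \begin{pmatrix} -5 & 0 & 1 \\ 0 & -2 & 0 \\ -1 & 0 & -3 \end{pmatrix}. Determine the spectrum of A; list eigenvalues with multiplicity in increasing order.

-4, -4, -2

Characteristic polynomial: p(μ) = μ^3 + 10μ^2 + 32μ + 32 = (μ + 2)(μ + 4)^2.
Roots (with multiplicity): -4, -4, -2.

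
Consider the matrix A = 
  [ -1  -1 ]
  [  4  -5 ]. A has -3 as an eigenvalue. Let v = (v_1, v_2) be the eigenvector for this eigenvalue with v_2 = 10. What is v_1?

A + 3I = [[2, -1], [4, -2]].
Solving (A + 3I)v = 0 gives the eigenspace spanned by (5, 10).
With v_2 = 10, v = (5, 10), so v_1 = 5.

5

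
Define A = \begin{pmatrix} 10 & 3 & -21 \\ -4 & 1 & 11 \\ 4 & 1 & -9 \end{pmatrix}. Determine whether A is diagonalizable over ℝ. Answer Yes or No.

No

Characteristic polynomial: p(λ) = λ^3 - 2λ^2 - 4λ + 8 = (λ - 2)^2(λ + 2).
λ = 2 has algebraic multiplicity 2; rank(A − 2I) = 2, so geometric multiplicity = 1.
Geometric multiplicity < algebraic multiplicity, so A is not diagonalizable.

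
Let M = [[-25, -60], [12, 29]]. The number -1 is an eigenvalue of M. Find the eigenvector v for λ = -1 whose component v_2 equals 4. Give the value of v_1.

M + 1I = [[-24, -60], [12, 30]].
Solving (M + 1I)v = 0 gives the eigenspace spanned by (-10, 4).
With v_2 = 4, v = (-10, 4), so v_1 = -10.

-10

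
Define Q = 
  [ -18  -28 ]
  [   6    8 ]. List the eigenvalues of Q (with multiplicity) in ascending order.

-6, -4

Characteristic polynomial: p(s) = s^2 + 10s + 24 = (s + 4)(s + 6).
Roots (with multiplicity): -6, -4.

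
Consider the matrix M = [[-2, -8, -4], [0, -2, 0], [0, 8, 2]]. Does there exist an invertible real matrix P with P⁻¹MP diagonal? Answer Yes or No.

Yes

Characteristic polynomial: p(t) = t^3 + 2t^2 - 4t - 8 = (t - 2)(t + 2)^2.
t = -2 has algebraic multiplicity 2; rank(M + 2I) = 1, so geometric multiplicity = 2.
Every eigenvalue has geometric = algebraic multiplicity, so M is diagonalizable.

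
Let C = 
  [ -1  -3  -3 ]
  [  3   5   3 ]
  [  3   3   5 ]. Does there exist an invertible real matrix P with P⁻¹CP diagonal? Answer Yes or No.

Yes

Characteristic polynomial: p(λ) = λ^3 - 9λ^2 + 24λ - 20 = (λ - 5)(λ - 2)^2.
λ = 2 has algebraic multiplicity 2; rank(C − 2I) = 1, so geometric multiplicity = 2.
Every eigenvalue has geometric = algebraic multiplicity, so C is diagonalizable.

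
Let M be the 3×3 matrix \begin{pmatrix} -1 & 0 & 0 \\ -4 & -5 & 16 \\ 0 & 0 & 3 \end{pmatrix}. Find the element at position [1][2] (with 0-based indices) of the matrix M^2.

-32

Characteristic polynomial: s^3 + 3s^2 - 13s - 15 = (s - 3)(s + 1)(s + 5), so the eigenvalues are -5, -1, 3.
s=-5: eigenvector (0, 1, 0).
s=-1: eigenvector (1, -1, 0).
s=3: eigenvector (0, 2, 1).
P = [[0, 1, 0], [1, -1, 2], [0, 0, 1]], D = diag(-5, -1, 3), P⁻¹ = [[1, 1, -2], [1, 0, 0], [0, 0, 1]].
M² = P·diag(25, 1, 9)·P⁻¹ = [[1, 0, 0], [24, 25, -32], [0, 0, 9]].
The requested entry is -32.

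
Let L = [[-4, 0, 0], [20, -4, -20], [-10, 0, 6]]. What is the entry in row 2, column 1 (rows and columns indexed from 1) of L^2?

Characteristic polynomial: μ^3 + 2μ^2 - 32μ - 96 = (μ - 6)(μ + 4)^2, so the eigenvalues are -4, -4, 6.
μ=-4: eigenvector (1, -3, 1).
μ=-4: eigenvector (1, -2, 1).
μ=6: eigenvector (0, -2, 1).
P = [[1, 1, 0], [-3, -2, -2], [1, 1, 1]], D = diag(-4, -4, 6), P⁻¹ = [[0, -1, -2], [1, 1, 2], [-1, 0, 1]].
L² = P·diag(16, 16, 36)·P⁻¹ = [[16, 0, 0], [40, 16, -40], [-20, 0, 36]].
The requested entry is 40.

40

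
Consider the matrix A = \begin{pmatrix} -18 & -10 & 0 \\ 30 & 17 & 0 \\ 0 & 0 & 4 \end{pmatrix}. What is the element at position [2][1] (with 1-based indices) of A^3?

210

Characteristic polynomial: r^3 - 3r^2 - 10r + 24 = (r - 4)(r - 2)(r + 3), so the eigenvalues are -3, 2, 4.
r=2: eigenvector (1, -2, 0).
r=-3: eigenvector (2, -3, 0).
r=4: eigenvector (0, 0, 1).
P = [[1, 2, 0], [-2, -3, 0], [0, 0, 1]], D = diag(2, -3, 4), P⁻¹ = [[-3, -2, 0], [2, 1, 0], [0, 0, 1]].
A³ = P·diag(8, -27, 64)·P⁻¹ = [[-132, -70, 0], [210, 113, 0], [0, 0, 64]].
The requested entry is 210.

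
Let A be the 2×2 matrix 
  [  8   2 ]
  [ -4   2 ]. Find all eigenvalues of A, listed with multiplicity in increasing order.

4, 6

Characteristic polynomial: p(λ) = λ^2 - 10λ + 24 = (λ - 6)(λ - 4).
Roots (with multiplicity): 4, 6.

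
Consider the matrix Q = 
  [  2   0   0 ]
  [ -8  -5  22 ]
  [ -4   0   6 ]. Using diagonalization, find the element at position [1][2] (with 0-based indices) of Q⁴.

Characteristic polynomial: t^3 - 3t^2 - 28t + 60 = (t - 6)(t - 2)(t + 5), so the eigenvalues are -5, 2, 6.
t=2: eigenvector (1, 2, 1).
t=-5: eigenvector (0, 1, 0).
t=6: eigenvector (0, 2, 1).
P = [[1, 0, 0], [2, 1, 2], [1, 0, 1]], D = diag(2, -5, 6), P⁻¹ = [[1, 0, 0], [0, 1, -2], [-1, 0, 1]].
Q⁴ = P·diag(16, 625, 1296)·P⁻¹ = [[16, 0, 0], [-2560, 625, 1342], [-1280, 0, 1296]].
The requested entry is 1342.

1342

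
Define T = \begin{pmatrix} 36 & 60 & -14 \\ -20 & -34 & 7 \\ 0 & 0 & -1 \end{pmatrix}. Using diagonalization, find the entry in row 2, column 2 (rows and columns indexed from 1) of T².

Characteristic polynomial: μ^3 - μ^2 - 26μ - 24 = (μ - 6)(μ + 1)(μ + 4), so the eigenvalues are -4, -1, 6.
μ=-4: eigenvector (-3, 2, 0).
μ=6: eigenvector (-2, 1, 0).
μ=-1: eigenvector (2, -1, 1).
P = [[-3, -2, 2], [2, 1, -1], [0, 0, 1]], D = diag(-4, 6, -1), P⁻¹ = [[1, 2, 0], [-2, -3, 1], [0, 0, 1]].
T² = P·diag(16, 36, 1)·P⁻¹ = [[96, 120, -70], [-40, -44, 35], [0, 0, 1]].
The requested entry is -44.

-44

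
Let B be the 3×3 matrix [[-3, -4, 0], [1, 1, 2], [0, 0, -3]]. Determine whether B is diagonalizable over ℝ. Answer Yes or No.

No

Characteristic polynomial: p(t) = t^3 + 5t^2 + 7t + 3 = (t + 1)^2(t + 3).
t = -1 has algebraic multiplicity 2; rank(B + 1I) = 2, so geometric multiplicity = 1.
Geometric multiplicity < algebraic multiplicity, so B is not diagonalizable.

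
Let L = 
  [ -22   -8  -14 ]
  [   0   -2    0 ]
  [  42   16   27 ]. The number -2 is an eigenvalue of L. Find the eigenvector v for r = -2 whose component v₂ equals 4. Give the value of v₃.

-8

L + 2I = [[-20, -8, -14], [0, 0, 0], [42, 16, 29]].
Solving (L + 2I)v = 0 gives the eigenspace spanned by (4, 4, -8).
With v₂ = 4, v = (4, 4, -8), so v₃ = -8.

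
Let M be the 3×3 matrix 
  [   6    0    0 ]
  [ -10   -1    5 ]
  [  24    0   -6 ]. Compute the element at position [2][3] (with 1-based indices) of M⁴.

Characteristic polynomial: r^3 + r^2 - 36r - 36 = (r - 6)(r + 1)(r + 6), so the eigenvalues are -6, -1, 6.
r=6: eigenvector (1, 0, 2).
r=-6: eigenvector (0, -1, 1).
r=-1: eigenvector (0, 1, 0).
P = [[1, 0, 0], [0, -1, 1], [2, 1, 0]], D = diag(6, -6, -1), P⁻¹ = [[1, 0, 0], [-2, 0, 1], [-2, 1, 1]].
M⁴ = P·diag(1296, 1296, 1)·P⁻¹ = [[1296, 0, 0], [2590, 1, -1295], [0, 0, 1296]].
The requested entry is -1295.

-1295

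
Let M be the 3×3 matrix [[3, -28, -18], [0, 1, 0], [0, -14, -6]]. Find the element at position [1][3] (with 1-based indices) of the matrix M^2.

54

Characteristic polynomial: μ^3 + 2μ^2 - 21μ + 18 = (μ - 3)(μ - 1)(μ + 6), so the eigenvalues are -6, 1, 3.
μ=3: eigenvector (1, 0, 0).
μ=1: eigenvector (-4, 1, -2).
μ=-6: eigenvector (2, 0, 1).
P = [[1, -4, 2], [0, 1, 0], [0, -2, 1]], D = diag(3, 1, -6), P⁻¹ = [[1, 0, -2], [0, 1, 0], [0, 2, 1]].
M² = P·diag(9, 1, 36)·P⁻¹ = [[9, 140, 54], [0, 1, 0], [0, 70, 36]].
The requested entry is 54.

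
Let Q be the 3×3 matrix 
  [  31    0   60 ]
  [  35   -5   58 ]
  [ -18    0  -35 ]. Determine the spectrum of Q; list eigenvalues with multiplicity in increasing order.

-5, -5, 1

Characteristic polynomial: p(λ) = λ^3 + 9λ^2 + 15λ - 25 = (λ - 1)(λ + 5)^2.
Roots (with multiplicity): -5, -5, 1.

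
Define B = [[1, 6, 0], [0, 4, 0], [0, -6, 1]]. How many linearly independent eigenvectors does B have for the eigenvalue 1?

2

B − 1I = [[0, 6, 0], [0, 3, 0], [0, -6, 0]].
This matrix has rank 1, so its null space has dimension 3 − 1 = 2.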